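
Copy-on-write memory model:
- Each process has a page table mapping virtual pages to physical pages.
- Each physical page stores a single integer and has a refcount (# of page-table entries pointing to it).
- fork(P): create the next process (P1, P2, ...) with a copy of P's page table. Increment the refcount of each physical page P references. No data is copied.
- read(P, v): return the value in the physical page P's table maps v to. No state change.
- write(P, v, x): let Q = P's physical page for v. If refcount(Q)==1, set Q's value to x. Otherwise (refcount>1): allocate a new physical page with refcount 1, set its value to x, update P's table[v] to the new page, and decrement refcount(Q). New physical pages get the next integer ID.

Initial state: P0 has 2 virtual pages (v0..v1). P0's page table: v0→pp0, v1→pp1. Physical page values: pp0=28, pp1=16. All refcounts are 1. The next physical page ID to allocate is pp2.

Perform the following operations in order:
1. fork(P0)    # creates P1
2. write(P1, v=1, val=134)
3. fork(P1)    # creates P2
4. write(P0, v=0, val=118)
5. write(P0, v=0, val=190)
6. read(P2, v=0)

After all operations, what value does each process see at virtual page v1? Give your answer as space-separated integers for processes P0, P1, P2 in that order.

Op 1: fork(P0) -> P1. 2 ppages; refcounts: pp0:2 pp1:2
Op 2: write(P1, v1, 134). refcount(pp1)=2>1 -> COPY to pp2. 3 ppages; refcounts: pp0:2 pp1:1 pp2:1
Op 3: fork(P1) -> P2. 3 ppages; refcounts: pp0:3 pp1:1 pp2:2
Op 4: write(P0, v0, 118). refcount(pp0)=3>1 -> COPY to pp3. 4 ppages; refcounts: pp0:2 pp1:1 pp2:2 pp3:1
Op 5: write(P0, v0, 190). refcount(pp3)=1 -> write in place. 4 ppages; refcounts: pp0:2 pp1:1 pp2:2 pp3:1
Op 6: read(P2, v0) -> 28. No state change.
P0: v1 -> pp1 = 16
P1: v1 -> pp2 = 134
P2: v1 -> pp2 = 134

Answer: 16 134 134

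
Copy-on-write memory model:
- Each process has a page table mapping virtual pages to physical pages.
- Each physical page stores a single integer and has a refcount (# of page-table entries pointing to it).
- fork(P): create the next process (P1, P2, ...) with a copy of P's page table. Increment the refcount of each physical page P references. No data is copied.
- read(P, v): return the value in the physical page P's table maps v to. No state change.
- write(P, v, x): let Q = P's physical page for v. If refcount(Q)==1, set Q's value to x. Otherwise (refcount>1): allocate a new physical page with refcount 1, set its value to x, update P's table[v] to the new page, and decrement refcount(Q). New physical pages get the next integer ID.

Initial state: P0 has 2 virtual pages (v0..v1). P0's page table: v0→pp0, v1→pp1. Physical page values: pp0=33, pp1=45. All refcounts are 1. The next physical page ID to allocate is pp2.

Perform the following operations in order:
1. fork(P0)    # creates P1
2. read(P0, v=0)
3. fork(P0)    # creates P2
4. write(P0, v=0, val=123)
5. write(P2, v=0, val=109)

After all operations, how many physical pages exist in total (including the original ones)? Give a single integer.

Answer: 4

Derivation:
Op 1: fork(P0) -> P1. 2 ppages; refcounts: pp0:2 pp1:2
Op 2: read(P0, v0) -> 33. No state change.
Op 3: fork(P0) -> P2. 2 ppages; refcounts: pp0:3 pp1:3
Op 4: write(P0, v0, 123). refcount(pp0)=3>1 -> COPY to pp2. 3 ppages; refcounts: pp0:2 pp1:3 pp2:1
Op 5: write(P2, v0, 109). refcount(pp0)=2>1 -> COPY to pp3. 4 ppages; refcounts: pp0:1 pp1:3 pp2:1 pp3:1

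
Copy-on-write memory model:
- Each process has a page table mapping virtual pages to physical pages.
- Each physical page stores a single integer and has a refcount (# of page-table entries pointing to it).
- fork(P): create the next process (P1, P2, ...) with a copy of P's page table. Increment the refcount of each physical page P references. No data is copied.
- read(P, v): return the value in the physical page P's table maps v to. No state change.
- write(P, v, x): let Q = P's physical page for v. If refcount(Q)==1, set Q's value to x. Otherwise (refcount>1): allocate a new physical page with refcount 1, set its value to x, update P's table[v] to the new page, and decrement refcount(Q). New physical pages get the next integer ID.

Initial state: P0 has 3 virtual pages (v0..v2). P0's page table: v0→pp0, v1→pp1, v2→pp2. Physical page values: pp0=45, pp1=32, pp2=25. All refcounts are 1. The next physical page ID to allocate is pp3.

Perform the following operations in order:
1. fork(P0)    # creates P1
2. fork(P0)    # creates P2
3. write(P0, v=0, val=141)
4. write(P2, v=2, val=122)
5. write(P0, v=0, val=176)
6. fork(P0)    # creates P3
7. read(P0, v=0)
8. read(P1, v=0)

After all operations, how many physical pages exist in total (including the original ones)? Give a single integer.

Op 1: fork(P0) -> P1. 3 ppages; refcounts: pp0:2 pp1:2 pp2:2
Op 2: fork(P0) -> P2. 3 ppages; refcounts: pp0:3 pp1:3 pp2:3
Op 3: write(P0, v0, 141). refcount(pp0)=3>1 -> COPY to pp3. 4 ppages; refcounts: pp0:2 pp1:3 pp2:3 pp3:1
Op 4: write(P2, v2, 122). refcount(pp2)=3>1 -> COPY to pp4. 5 ppages; refcounts: pp0:2 pp1:3 pp2:2 pp3:1 pp4:1
Op 5: write(P0, v0, 176). refcount(pp3)=1 -> write in place. 5 ppages; refcounts: pp0:2 pp1:3 pp2:2 pp3:1 pp4:1
Op 6: fork(P0) -> P3. 5 ppages; refcounts: pp0:2 pp1:4 pp2:3 pp3:2 pp4:1
Op 7: read(P0, v0) -> 176. No state change.
Op 8: read(P1, v0) -> 45. No state change.

Answer: 5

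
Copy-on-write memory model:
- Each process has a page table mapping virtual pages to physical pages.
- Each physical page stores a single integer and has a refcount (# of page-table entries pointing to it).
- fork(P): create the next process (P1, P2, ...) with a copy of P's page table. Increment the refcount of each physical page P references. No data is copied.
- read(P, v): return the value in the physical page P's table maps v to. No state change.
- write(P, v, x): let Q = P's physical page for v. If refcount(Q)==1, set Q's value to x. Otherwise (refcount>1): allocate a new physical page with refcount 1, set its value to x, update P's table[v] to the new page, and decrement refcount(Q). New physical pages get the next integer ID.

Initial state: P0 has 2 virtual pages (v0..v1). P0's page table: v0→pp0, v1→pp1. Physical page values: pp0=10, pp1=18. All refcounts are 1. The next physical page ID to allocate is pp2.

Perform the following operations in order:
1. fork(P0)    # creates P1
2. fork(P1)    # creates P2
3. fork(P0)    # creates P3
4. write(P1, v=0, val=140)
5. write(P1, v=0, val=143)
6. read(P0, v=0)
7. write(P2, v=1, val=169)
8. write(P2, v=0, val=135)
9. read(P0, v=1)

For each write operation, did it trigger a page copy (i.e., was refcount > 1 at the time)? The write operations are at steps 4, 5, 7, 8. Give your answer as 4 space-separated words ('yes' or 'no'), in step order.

Op 1: fork(P0) -> P1. 2 ppages; refcounts: pp0:2 pp1:2
Op 2: fork(P1) -> P2. 2 ppages; refcounts: pp0:3 pp1:3
Op 3: fork(P0) -> P3. 2 ppages; refcounts: pp0:4 pp1:4
Op 4: write(P1, v0, 140). refcount(pp0)=4>1 -> COPY to pp2. 3 ppages; refcounts: pp0:3 pp1:4 pp2:1
Op 5: write(P1, v0, 143). refcount(pp2)=1 -> write in place. 3 ppages; refcounts: pp0:3 pp1:4 pp2:1
Op 6: read(P0, v0) -> 10. No state change.
Op 7: write(P2, v1, 169). refcount(pp1)=4>1 -> COPY to pp3. 4 ppages; refcounts: pp0:3 pp1:3 pp2:1 pp3:1
Op 8: write(P2, v0, 135). refcount(pp0)=3>1 -> COPY to pp4. 5 ppages; refcounts: pp0:2 pp1:3 pp2:1 pp3:1 pp4:1
Op 9: read(P0, v1) -> 18. No state change.

yes no yes yes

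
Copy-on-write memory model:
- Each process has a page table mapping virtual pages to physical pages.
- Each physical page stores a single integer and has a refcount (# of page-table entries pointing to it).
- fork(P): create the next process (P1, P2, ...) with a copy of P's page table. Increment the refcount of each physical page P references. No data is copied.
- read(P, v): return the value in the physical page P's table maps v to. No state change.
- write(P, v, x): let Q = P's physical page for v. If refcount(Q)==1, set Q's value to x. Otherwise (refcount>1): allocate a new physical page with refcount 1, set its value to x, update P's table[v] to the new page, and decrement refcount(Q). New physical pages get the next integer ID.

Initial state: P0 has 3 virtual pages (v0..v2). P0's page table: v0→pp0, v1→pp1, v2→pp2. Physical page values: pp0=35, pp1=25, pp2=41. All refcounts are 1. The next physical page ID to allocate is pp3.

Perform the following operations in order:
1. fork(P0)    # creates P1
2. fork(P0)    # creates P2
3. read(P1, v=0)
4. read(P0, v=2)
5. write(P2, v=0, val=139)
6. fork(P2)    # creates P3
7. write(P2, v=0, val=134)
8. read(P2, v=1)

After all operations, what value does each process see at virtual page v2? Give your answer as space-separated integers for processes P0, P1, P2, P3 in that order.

Op 1: fork(P0) -> P1. 3 ppages; refcounts: pp0:2 pp1:2 pp2:2
Op 2: fork(P0) -> P2. 3 ppages; refcounts: pp0:3 pp1:3 pp2:3
Op 3: read(P1, v0) -> 35. No state change.
Op 4: read(P0, v2) -> 41. No state change.
Op 5: write(P2, v0, 139). refcount(pp0)=3>1 -> COPY to pp3. 4 ppages; refcounts: pp0:2 pp1:3 pp2:3 pp3:1
Op 6: fork(P2) -> P3. 4 ppages; refcounts: pp0:2 pp1:4 pp2:4 pp3:2
Op 7: write(P2, v0, 134). refcount(pp3)=2>1 -> COPY to pp4. 5 ppages; refcounts: pp0:2 pp1:4 pp2:4 pp3:1 pp4:1
Op 8: read(P2, v1) -> 25. No state change.
P0: v2 -> pp2 = 41
P1: v2 -> pp2 = 41
P2: v2 -> pp2 = 41
P3: v2 -> pp2 = 41

Answer: 41 41 41 41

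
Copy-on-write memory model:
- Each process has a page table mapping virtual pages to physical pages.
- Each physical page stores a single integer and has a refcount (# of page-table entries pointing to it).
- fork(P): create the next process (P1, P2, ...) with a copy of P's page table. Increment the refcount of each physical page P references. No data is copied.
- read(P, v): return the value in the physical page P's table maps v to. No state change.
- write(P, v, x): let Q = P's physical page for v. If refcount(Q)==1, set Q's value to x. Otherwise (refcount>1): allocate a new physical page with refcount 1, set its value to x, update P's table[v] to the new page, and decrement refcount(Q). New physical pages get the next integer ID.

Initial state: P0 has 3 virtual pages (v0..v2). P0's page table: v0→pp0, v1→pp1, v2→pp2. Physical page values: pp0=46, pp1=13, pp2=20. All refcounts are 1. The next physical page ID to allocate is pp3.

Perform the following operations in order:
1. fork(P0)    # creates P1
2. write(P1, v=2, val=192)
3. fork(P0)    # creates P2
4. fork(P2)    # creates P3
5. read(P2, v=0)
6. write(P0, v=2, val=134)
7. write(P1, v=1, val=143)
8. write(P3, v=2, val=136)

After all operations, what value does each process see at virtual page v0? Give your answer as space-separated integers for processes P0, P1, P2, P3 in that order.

Answer: 46 46 46 46

Derivation:
Op 1: fork(P0) -> P1. 3 ppages; refcounts: pp0:2 pp1:2 pp2:2
Op 2: write(P1, v2, 192). refcount(pp2)=2>1 -> COPY to pp3. 4 ppages; refcounts: pp0:2 pp1:2 pp2:1 pp3:1
Op 3: fork(P0) -> P2. 4 ppages; refcounts: pp0:3 pp1:3 pp2:2 pp3:1
Op 4: fork(P2) -> P3. 4 ppages; refcounts: pp0:4 pp1:4 pp2:3 pp3:1
Op 5: read(P2, v0) -> 46. No state change.
Op 6: write(P0, v2, 134). refcount(pp2)=3>1 -> COPY to pp4. 5 ppages; refcounts: pp0:4 pp1:4 pp2:2 pp3:1 pp4:1
Op 7: write(P1, v1, 143). refcount(pp1)=4>1 -> COPY to pp5. 6 ppages; refcounts: pp0:4 pp1:3 pp2:2 pp3:1 pp4:1 pp5:1
Op 8: write(P3, v2, 136). refcount(pp2)=2>1 -> COPY to pp6. 7 ppages; refcounts: pp0:4 pp1:3 pp2:1 pp3:1 pp4:1 pp5:1 pp6:1
P0: v0 -> pp0 = 46
P1: v0 -> pp0 = 46
P2: v0 -> pp0 = 46
P3: v0 -> pp0 = 46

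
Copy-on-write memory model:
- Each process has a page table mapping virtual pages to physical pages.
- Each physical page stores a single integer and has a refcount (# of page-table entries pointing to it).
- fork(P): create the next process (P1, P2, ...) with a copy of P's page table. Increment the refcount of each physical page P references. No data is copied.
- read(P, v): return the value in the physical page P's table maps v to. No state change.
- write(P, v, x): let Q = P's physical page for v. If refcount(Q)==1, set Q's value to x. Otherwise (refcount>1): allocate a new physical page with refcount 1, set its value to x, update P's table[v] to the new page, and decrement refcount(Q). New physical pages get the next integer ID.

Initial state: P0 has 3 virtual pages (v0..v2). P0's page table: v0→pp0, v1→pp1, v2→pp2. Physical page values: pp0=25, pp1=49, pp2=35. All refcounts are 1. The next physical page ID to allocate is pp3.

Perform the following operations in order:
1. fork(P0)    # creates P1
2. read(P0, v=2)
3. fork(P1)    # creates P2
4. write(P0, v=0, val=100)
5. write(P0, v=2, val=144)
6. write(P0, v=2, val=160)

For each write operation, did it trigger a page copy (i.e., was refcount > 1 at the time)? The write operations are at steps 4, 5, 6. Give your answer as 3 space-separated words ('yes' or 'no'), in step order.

Op 1: fork(P0) -> P1. 3 ppages; refcounts: pp0:2 pp1:2 pp2:2
Op 2: read(P0, v2) -> 35. No state change.
Op 3: fork(P1) -> P2. 3 ppages; refcounts: pp0:3 pp1:3 pp2:3
Op 4: write(P0, v0, 100). refcount(pp0)=3>1 -> COPY to pp3. 4 ppages; refcounts: pp0:2 pp1:3 pp2:3 pp3:1
Op 5: write(P0, v2, 144). refcount(pp2)=3>1 -> COPY to pp4. 5 ppages; refcounts: pp0:2 pp1:3 pp2:2 pp3:1 pp4:1
Op 6: write(P0, v2, 160). refcount(pp4)=1 -> write in place. 5 ppages; refcounts: pp0:2 pp1:3 pp2:2 pp3:1 pp4:1

yes yes no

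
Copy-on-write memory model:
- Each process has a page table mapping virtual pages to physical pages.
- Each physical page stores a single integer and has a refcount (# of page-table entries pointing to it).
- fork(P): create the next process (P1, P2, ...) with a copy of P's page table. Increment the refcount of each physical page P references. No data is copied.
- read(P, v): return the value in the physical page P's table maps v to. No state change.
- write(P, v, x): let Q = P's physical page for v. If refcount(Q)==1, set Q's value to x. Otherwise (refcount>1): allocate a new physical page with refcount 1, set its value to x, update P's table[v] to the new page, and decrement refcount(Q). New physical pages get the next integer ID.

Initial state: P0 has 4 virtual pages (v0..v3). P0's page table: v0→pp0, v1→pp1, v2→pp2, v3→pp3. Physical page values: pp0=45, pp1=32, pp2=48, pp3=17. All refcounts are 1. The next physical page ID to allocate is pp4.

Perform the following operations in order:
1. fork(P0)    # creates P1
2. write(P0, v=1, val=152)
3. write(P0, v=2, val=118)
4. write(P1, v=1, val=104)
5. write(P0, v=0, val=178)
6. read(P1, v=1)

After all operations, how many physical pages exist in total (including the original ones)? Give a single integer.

Op 1: fork(P0) -> P1. 4 ppages; refcounts: pp0:2 pp1:2 pp2:2 pp3:2
Op 2: write(P0, v1, 152). refcount(pp1)=2>1 -> COPY to pp4. 5 ppages; refcounts: pp0:2 pp1:1 pp2:2 pp3:2 pp4:1
Op 3: write(P0, v2, 118). refcount(pp2)=2>1 -> COPY to pp5. 6 ppages; refcounts: pp0:2 pp1:1 pp2:1 pp3:2 pp4:1 pp5:1
Op 4: write(P1, v1, 104). refcount(pp1)=1 -> write in place. 6 ppages; refcounts: pp0:2 pp1:1 pp2:1 pp3:2 pp4:1 pp5:1
Op 5: write(P0, v0, 178). refcount(pp0)=2>1 -> COPY to pp6. 7 ppages; refcounts: pp0:1 pp1:1 pp2:1 pp3:2 pp4:1 pp5:1 pp6:1
Op 6: read(P1, v1) -> 104. No state change.

Answer: 7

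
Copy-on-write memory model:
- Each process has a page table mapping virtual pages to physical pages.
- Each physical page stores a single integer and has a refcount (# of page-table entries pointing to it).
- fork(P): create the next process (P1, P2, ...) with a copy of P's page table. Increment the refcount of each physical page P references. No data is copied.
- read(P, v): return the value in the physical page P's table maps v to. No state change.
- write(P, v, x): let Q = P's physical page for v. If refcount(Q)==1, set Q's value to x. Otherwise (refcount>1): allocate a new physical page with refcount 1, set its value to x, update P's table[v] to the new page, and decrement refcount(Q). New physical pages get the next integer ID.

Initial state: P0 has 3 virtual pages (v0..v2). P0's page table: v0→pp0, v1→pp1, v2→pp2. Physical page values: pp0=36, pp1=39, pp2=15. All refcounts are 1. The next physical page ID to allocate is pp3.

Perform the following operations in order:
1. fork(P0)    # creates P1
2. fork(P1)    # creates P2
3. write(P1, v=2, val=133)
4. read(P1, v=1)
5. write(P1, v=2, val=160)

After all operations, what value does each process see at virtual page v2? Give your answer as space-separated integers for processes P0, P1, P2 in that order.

Answer: 15 160 15

Derivation:
Op 1: fork(P0) -> P1. 3 ppages; refcounts: pp0:2 pp1:2 pp2:2
Op 2: fork(P1) -> P2. 3 ppages; refcounts: pp0:3 pp1:3 pp2:3
Op 3: write(P1, v2, 133). refcount(pp2)=3>1 -> COPY to pp3. 4 ppages; refcounts: pp0:3 pp1:3 pp2:2 pp3:1
Op 4: read(P1, v1) -> 39. No state change.
Op 5: write(P1, v2, 160). refcount(pp3)=1 -> write in place. 4 ppages; refcounts: pp0:3 pp1:3 pp2:2 pp3:1
P0: v2 -> pp2 = 15
P1: v2 -> pp3 = 160
P2: v2 -> pp2 = 15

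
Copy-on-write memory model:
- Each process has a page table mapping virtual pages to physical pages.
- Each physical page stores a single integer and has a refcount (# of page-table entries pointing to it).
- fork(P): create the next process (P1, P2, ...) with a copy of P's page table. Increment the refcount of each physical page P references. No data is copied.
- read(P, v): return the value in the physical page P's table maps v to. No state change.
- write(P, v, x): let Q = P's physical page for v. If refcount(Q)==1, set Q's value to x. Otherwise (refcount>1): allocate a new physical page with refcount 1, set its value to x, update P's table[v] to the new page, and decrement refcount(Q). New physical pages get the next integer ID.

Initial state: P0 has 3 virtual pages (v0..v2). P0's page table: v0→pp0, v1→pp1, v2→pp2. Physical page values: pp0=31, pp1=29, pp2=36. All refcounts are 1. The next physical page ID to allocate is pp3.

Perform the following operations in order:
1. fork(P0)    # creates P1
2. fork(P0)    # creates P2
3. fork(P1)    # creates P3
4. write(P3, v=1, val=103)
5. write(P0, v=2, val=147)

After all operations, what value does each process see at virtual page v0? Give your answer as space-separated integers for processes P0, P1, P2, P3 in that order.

Op 1: fork(P0) -> P1. 3 ppages; refcounts: pp0:2 pp1:2 pp2:2
Op 2: fork(P0) -> P2. 3 ppages; refcounts: pp0:3 pp1:3 pp2:3
Op 3: fork(P1) -> P3. 3 ppages; refcounts: pp0:4 pp1:4 pp2:4
Op 4: write(P3, v1, 103). refcount(pp1)=4>1 -> COPY to pp3. 4 ppages; refcounts: pp0:4 pp1:3 pp2:4 pp3:1
Op 5: write(P0, v2, 147). refcount(pp2)=4>1 -> COPY to pp4. 5 ppages; refcounts: pp0:4 pp1:3 pp2:3 pp3:1 pp4:1
P0: v0 -> pp0 = 31
P1: v0 -> pp0 = 31
P2: v0 -> pp0 = 31
P3: v0 -> pp0 = 31

Answer: 31 31 31 31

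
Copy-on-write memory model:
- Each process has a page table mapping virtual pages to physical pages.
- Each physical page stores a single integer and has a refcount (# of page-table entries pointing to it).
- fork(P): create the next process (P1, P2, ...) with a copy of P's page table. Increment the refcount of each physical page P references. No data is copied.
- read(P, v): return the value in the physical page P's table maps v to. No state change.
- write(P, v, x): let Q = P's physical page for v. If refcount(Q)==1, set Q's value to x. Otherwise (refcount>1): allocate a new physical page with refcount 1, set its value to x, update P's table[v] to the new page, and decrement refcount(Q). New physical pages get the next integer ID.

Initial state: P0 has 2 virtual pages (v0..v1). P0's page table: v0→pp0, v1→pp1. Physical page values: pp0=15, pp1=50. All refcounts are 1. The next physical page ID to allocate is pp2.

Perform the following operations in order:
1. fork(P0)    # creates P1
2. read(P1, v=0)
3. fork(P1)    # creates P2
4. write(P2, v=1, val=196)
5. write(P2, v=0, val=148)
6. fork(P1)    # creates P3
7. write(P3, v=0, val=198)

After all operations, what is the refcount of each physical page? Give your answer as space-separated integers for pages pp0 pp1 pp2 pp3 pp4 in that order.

Answer: 2 3 1 1 1

Derivation:
Op 1: fork(P0) -> P1. 2 ppages; refcounts: pp0:2 pp1:2
Op 2: read(P1, v0) -> 15. No state change.
Op 3: fork(P1) -> P2. 2 ppages; refcounts: pp0:3 pp1:3
Op 4: write(P2, v1, 196). refcount(pp1)=3>1 -> COPY to pp2. 3 ppages; refcounts: pp0:3 pp1:2 pp2:1
Op 5: write(P2, v0, 148). refcount(pp0)=3>1 -> COPY to pp3. 4 ppages; refcounts: pp0:2 pp1:2 pp2:1 pp3:1
Op 6: fork(P1) -> P3. 4 ppages; refcounts: pp0:3 pp1:3 pp2:1 pp3:1
Op 7: write(P3, v0, 198). refcount(pp0)=3>1 -> COPY to pp4. 5 ppages; refcounts: pp0:2 pp1:3 pp2:1 pp3:1 pp4:1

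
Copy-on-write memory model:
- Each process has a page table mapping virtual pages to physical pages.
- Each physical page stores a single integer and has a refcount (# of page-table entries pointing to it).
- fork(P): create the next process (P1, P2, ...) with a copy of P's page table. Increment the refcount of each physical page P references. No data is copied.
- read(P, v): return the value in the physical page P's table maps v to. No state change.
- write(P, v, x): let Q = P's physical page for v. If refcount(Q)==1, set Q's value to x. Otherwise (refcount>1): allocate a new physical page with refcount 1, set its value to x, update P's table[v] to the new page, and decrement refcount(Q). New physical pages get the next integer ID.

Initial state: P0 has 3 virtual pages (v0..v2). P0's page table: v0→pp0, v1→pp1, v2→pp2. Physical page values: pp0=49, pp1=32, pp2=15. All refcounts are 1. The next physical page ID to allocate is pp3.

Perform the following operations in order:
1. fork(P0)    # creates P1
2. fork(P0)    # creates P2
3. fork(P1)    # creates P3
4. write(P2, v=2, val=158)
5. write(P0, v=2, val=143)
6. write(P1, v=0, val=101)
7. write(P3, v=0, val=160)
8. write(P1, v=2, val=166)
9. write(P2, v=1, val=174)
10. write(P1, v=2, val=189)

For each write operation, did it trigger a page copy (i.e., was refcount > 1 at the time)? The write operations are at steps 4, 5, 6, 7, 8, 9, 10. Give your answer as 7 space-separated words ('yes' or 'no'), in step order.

Op 1: fork(P0) -> P1. 3 ppages; refcounts: pp0:2 pp1:2 pp2:2
Op 2: fork(P0) -> P2. 3 ppages; refcounts: pp0:3 pp1:3 pp2:3
Op 3: fork(P1) -> P3. 3 ppages; refcounts: pp0:4 pp1:4 pp2:4
Op 4: write(P2, v2, 158). refcount(pp2)=4>1 -> COPY to pp3. 4 ppages; refcounts: pp0:4 pp1:4 pp2:3 pp3:1
Op 5: write(P0, v2, 143). refcount(pp2)=3>1 -> COPY to pp4. 5 ppages; refcounts: pp0:4 pp1:4 pp2:2 pp3:1 pp4:1
Op 6: write(P1, v0, 101). refcount(pp0)=4>1 -> COPY to pp5. 6 ppages; refcounts: pp0:3 pp1:4 pp2:2 pp3:1 pp4:1 pp5:1
Op 7: write(P3, v0, 160). refcount(pp0)=3>1 -> COPY to pp6. 7 ppages; refcounts: pp0:2 pp1:4 pp2:2 pp3:1 pp4:1 pp5:1 pp6:1
Op 8: write(P1, v2, 166). refcount(pp2)=2>1 -> COPY to pp7. 8 ppages; refcounts: pp0:2 pp1:4 pp2:1 pp3:1 pp4:1 pp5:1 pp6:1 pp7:1
Op 9: write(P2, v1, 174). refcount(pp1)=4>1 -> COPY to pp8. 9 ppages; refcounts: pp0:2 pp1:3 pp2:1 pp3:1 pp4:1 pp5:1 pp6:1 pp7:1 pp8:1
Op 10: write(P1, v2, 189). refcount(pp7)=1 -> write in place. 9 ppages; refcounts: pp0:2 pp1:3 pp2:1 pp3:1 pp4:1 pp5:1 pp6:1 pp7:1 pp8:1

yes yes yes yes yes yes no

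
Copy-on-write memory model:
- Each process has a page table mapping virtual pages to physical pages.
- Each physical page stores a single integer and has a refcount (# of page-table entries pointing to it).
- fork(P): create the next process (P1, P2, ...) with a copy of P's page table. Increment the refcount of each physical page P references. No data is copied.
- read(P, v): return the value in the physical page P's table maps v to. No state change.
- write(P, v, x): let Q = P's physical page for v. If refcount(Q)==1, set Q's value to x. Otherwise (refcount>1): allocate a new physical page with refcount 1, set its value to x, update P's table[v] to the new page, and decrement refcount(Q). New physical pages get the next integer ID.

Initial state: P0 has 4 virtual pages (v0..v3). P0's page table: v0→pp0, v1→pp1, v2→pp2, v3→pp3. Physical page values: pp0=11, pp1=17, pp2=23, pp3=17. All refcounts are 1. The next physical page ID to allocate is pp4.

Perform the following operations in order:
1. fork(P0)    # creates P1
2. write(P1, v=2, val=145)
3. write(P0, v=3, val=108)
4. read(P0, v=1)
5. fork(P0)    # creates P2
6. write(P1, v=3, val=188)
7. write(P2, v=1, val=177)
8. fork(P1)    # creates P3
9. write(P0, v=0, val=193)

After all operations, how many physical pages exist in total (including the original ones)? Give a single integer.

Op 1: fork(P0) -> P1. 4 ppages; refcounts: pp0:2 pp1:2 pp2:2 pp3:2
Op 2: write(P1, v2, 145). refcount(pp2)=2>1 -> COPY to pp4. 5 ppages; refcounts: pp0:2 pp1:2 pp2:1 pp3:2 pp4:1
Op 3: write(P0, v3, 108). refcount(pp3)=2>1 -> COPY to pp5. 6 ppages; refcounts: pp0:2 pp1:2 pp2:1 pp3:1 pp4:1 pp5:1
Op 4: read(P0, v1) -> 17. No state change.
Op 5: fork(P0) -> P2. 6 ppages; refcounts: pp0:3 pp1:3 pp2:2 pp3:1 pp4:1 pp5:2
Op 6: write(P1, v3, 188). refcount(pp3)=1 -> write in place. 6 ppages; refcounts: pp0:3 pp1:3 pp2:2 pp3:1 pp4:1 pp5:2
Op 7: write(P2, v1, 177). refcount(pp1)=3>1 -> COPY to pp6. 7 ppages; refcounts: pp0:3 pp1:2 pp2:2 pp3:1 pp4:1 pp5:2 pp6:1
Op 8: fork(P1) -> P3. 7 ppages; refcounts: pp0:4 pp1:3 pp2:2 pp3:2 pp4:2 pp5:2 pp6:1
Op 9: write(P0, v0, 193). refcount(pp0)=4>1 -> COPY to pp7. 8 ppages; refcounts: pp0:3 pp1:3 pp2:2 pp3:2 pp4:2 pp5:2 pp6:1 pp7:1

Answer: 8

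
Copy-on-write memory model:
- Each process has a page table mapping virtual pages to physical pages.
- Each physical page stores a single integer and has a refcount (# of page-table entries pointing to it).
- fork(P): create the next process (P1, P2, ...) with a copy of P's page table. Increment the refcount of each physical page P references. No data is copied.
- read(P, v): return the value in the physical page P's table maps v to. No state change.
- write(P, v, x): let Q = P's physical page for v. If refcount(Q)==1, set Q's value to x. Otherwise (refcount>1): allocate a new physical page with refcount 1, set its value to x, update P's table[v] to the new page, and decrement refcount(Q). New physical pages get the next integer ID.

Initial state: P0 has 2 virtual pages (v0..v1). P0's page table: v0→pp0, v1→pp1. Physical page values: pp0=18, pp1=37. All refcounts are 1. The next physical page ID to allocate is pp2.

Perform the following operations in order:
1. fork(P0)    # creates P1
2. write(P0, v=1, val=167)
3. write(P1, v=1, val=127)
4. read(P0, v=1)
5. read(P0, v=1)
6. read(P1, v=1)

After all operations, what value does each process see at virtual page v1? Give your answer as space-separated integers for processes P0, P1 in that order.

Answer: 167 127

Derivation:
Op 1: fork(P0) -> P1. 2 ppages; refcounts: pp0:2 pp1:2
Op 2: write(P0, v1, 167). refcount(pp1)=2>1 -> COPY to pp2. 3 ppages; refcounts: pp0:2 pp1:1 pp2:1
Op 3: write(P1, v1, 127). refcount(pp1)=1 -> write in place. 3 ppages; refcounts: pp0:2 pp1:1 pp2:1
Op 4: read(P0, v1) -> 167. No state change.
Op 5: read(P0, v1) -> 167. No state change.
Op 6: read(P1, v1) -> 127. No state change.
P0: v1 -> pp2 = 167
P1: v1 -> pp1 = 127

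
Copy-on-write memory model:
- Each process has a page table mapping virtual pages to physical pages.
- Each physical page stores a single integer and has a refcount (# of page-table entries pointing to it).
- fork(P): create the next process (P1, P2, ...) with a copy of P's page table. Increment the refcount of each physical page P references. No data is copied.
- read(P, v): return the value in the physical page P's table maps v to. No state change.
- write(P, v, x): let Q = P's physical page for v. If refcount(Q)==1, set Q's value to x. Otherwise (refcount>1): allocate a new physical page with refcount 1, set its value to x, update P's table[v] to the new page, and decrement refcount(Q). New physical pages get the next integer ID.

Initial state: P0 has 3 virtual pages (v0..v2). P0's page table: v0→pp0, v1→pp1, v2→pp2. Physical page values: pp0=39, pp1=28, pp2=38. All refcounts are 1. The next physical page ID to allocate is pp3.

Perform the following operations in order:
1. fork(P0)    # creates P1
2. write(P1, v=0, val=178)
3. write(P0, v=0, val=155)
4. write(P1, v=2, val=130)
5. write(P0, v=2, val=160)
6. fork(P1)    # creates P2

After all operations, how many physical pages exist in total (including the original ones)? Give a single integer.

Answer: 5

Derivation:
Op 1: fork(P0) -> P1. 3 ppages; refcounts: pp0:2 pp1:2 pp2:2
Op 2: write(P1, v0, 178). refcount(pp0)=2>1 -> COPY to pp3. 4 ppages; refcounts: pp0:1 pp1:2 pp2:2 pp3:1
Op 3: write(P0, v0, 155). refcount(pp0)=1 -> write in place. 4 ppages; refcounts: pp0:1 pp1:2 pp2:2 pp3:1
Op 4: write(P1, v2, 130). refcount(pp2)=2>1 -> COPY to pp4. 5 ppages; refcounts: pp0:1 pp1:2 pp2:1 pp3:1 pp4:1
Op 5: write(P0, v2, 160). refcount(pp2)=1 -> write in place. 5 ppages; refcounts: pp0:1 pp1:2 pp2:1 pp3:1 pp4:1
Op 6: fork(P1) -> P2. 5 ppages; refcounts: pp0:1 pp1:3 pp2:1 pp3:2 pp4:2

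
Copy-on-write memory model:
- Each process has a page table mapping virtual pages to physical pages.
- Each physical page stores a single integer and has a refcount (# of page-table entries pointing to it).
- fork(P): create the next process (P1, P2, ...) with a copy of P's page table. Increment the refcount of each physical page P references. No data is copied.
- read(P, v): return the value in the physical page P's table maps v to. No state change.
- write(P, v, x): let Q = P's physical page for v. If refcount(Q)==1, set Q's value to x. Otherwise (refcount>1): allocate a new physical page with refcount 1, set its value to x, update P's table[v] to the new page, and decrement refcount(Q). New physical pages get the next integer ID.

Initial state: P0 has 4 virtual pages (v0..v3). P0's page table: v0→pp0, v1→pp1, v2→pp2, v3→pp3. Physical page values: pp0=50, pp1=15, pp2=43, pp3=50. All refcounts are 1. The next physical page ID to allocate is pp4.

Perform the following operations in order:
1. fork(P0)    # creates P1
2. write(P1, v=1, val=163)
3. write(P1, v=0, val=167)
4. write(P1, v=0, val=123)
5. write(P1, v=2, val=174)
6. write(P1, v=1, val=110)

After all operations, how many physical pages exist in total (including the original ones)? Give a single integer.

Op 1: fork(P0) -> P1. 4 ppages; refcounts: pp0:2 pp1:2 pp2:2 pp3:2
Op 2: write(P1, v1, 163). refcount(pp1)=2>1 -> COPY to pp4. 5 ppages; refcounts: pp0:2 pp1:1 pp2:2 pp3:2 pp4:1
Op 3: write(P1, v0, 167). refcount(pp0)=2>1 -> COPY to pp5. 6 ppages; refcounts: pp0:1 pp1:1 pp2:2 pp3:2 pp4:1 pp5:1
Op 4: write(P1, v0, 123). refcount(pp5)=1 -> write in place. 6 ppages; refcounts: pp0:1 pp1:1 pp2:2 pp3:2 pp4:1 pp5:1
Op 5: write(P1, v2, 174). refcount(pp2)=2>1 -> COPY to pp6. 7 ppages; refcounts: pp0:1 pp1:1 pp2:1 pp3:2 pp4:1 pp5:1 pp6:1
Op 6: write(P1, v1, 110). refcount(pp4)=1 -> write in place. 7 ppages; refcounts: pp0:1 pp1:1 pp2:1 pp3:2 pp4:1 pp5:1 pp6:1

Answer: 7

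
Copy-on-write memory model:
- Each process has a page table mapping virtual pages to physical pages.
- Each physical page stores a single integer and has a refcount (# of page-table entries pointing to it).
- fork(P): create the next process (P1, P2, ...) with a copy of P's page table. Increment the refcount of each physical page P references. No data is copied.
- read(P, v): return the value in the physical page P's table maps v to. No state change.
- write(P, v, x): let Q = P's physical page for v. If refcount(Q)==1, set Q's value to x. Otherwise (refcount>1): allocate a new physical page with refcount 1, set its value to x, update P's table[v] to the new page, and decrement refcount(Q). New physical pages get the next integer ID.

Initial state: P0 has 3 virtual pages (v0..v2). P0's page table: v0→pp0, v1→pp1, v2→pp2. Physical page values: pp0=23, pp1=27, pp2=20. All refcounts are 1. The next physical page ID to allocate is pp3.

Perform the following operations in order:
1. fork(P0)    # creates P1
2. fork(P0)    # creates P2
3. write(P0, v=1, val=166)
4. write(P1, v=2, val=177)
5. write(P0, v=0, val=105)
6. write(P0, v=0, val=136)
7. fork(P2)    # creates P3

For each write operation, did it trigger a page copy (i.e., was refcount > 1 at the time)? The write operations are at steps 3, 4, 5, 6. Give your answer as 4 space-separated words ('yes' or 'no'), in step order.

Op 1: fork(P0) -> P1. 3 ppages; refcounts: pp0:2 pp1:2 pp2:2
Op 2: fork(P0) -> P2. 3 ppages; refcounts: pp0:3 pp1:3 pp2:3
Op 3: write(P0, v1, 166). refcount(pp1)=3>1 -> COPY to pp3. 4 ppages; refcounts: pp0:3 pp1:2 pp2:3 pp3:1
Op 4: write(P1, v2, 177). refcount(pp2)=3>1 -> COPY to pp4. 5 ppages; refcounts: pp0:3 pp1:2 pp2:2 pp3:1 pp4:1
Op 5: write(P0, v0, 105). refcount(pp0)=3>1 -> COPY to pp5. 6 ppages; refcounts: pp0:2 pp1:2 pp2:2 pp3:1 pp4:1 pp5:1
Op 6: write(P0, v0, 136). refcount(pp5)=1 -> write in place. 6 ppages; refcounts: pp0:2 pp1:2 pp2:2 pp3:1 pp4:1 pp5:1
Op 7: fork(P2) -> P3. 6 ppages; refcounts: pp0:3 pp1:3 pp2:3 pp3:1 pp4:1 pp5:1

yes yes yes no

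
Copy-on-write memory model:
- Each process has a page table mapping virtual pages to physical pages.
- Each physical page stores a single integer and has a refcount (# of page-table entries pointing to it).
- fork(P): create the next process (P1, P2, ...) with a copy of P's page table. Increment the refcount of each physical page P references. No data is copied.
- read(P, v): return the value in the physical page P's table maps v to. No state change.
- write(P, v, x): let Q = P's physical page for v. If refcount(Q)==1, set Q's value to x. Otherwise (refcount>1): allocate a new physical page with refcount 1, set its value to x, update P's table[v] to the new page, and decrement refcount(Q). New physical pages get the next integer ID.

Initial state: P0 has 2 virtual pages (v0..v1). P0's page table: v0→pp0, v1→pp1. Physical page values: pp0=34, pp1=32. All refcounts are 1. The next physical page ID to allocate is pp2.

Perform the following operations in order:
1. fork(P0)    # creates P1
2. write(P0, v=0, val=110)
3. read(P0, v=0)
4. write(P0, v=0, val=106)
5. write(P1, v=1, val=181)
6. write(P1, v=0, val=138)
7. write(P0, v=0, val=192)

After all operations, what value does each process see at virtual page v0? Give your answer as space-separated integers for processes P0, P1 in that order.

Answer: 192 138

Derivation:
Op 1: fork(P0) -> P1. 2 ppages; refcounts: pp0:2 pp1:2
Op 2: write(P0, v0, 110). refcount(pp0)=2>1 -> COPY to pp2. 3 ppages; refcounts: pp0:1 pp1:2 pp2:1
Op 3: read(P0, v0) -> 110. No state change.
Op 4: write(P0, v0, 106). refcount(pp2)=1 -> write in place. 3 ppages; refcounts: pp0:1 pp1:2 pp2:1
Op 5: write(P1, v1, 181). refcount(pp1)=2>1 -> COPY to pp3. 4 ppages; refcounts: pp0:1 pp1:1 pp2:1 pp3:1
Op 6: write(P1, v0, 138). refcount(pp0)=1 -> write in place. 4 ppages; refcounts: pp0:1 pp1:1 pp2:1 pp3:1
Op 7: write(P0, v0, 192). refcount(pp2)=1 -> write in place. 4 ppages; refcounts: pp0:1 pp1:1 pp2:1 pp3:1
P0: v0 -> pp2 = 192
P1: v0 -> pp0 = 138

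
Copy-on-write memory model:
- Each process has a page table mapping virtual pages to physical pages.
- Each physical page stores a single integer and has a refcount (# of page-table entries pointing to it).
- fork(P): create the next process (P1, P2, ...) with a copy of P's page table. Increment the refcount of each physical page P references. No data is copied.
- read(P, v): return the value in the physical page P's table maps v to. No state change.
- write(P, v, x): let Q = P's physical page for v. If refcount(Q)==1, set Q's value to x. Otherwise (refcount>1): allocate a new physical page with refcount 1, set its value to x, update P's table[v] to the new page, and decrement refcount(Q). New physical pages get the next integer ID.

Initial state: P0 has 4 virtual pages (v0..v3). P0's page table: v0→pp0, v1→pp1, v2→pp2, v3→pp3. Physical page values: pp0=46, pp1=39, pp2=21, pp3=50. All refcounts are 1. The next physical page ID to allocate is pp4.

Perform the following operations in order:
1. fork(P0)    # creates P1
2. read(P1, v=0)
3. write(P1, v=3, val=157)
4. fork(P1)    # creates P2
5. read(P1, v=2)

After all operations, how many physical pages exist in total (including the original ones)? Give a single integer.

Op 1: fork(P0) -> P1. 4 ppages; refcounts: pp0:2 pp1:2 pp2:2 pp3:2
Op 2: read(P1, v0) -> 46. No state change.
Op 3: write(P1, v3, 157). refcount(pp3)=2>1 -> COPY to pp4. 5 ppages; refcounts: pp0:2 pp1:2 pp2:2 pp3:1 pp4:1
Op 4: fork(P1) -> P2. 5 ppages; refcounts: pp0:3 pp1:3 pp2:3 pp3:1 pp4:2
Op 5: read(P1, v2) -> 21. No state change.

Answer: 5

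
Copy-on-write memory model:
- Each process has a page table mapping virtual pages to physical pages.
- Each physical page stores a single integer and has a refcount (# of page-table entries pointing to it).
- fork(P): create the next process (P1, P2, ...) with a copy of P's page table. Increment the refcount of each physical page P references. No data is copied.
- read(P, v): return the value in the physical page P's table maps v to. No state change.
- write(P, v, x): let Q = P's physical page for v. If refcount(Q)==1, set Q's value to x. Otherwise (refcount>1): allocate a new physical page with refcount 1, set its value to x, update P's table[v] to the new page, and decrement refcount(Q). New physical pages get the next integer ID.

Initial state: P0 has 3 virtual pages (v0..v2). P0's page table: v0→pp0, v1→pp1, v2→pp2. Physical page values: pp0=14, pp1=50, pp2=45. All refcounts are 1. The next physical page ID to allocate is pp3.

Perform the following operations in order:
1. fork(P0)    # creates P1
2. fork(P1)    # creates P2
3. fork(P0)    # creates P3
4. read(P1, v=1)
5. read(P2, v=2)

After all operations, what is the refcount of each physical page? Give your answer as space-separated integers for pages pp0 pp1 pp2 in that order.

Op 1: fork(P0) -> P1. 3 ppages; refcounts: pp0:2 pp1:2 pp2:2
Op 2: fork(P1) -> P2. 3 ppages; refcounts: pp0:3 pp1:3 pp2:3
Op 3: fork(P0) -> P3. 3 ppages; refcounts: pp0:4 pp1:4 pp2:4
Op 4: read(P1, v1) -> 50. No state change.
Op 5: read(P2, v2) -> 45. No state change.

Answer: 4 4 4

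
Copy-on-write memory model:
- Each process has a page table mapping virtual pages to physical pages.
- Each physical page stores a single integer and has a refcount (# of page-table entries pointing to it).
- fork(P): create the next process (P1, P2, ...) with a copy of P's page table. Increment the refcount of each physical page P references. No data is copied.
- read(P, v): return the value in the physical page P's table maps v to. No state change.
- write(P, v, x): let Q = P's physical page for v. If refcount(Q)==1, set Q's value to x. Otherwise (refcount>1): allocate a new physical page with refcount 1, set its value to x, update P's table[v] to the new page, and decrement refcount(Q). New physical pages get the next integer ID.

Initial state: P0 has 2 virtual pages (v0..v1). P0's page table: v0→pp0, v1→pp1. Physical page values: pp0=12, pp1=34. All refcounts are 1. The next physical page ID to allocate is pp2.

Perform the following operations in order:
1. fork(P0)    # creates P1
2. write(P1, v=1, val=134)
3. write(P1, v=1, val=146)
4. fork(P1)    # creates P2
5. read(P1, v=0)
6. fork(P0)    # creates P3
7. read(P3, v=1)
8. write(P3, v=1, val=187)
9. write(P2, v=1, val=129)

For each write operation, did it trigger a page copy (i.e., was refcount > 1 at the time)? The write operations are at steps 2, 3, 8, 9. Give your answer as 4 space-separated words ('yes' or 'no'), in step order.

Op 1: fork(P0) -> P1. 2 ppages; refcounts: pp0:2 pp1:2
Op 2: write(P1, v1, 134). refcount(pp1)=2>1 -> COPY to pp2. 3 ppages; refcounts: pp0:2 pp1:1 pp2:1
Op 3: write(P1, v1, 146). refcount(pp2)=1 -> write in place. 3 ppages; refcounts: pp0:2 pp1:1 pp2:1
Op 4: fork(P1) -> P2. 3 ppages; refcounts: pp0:3 pp1:1 pp2:2
Op 5: read(P1, v0) -> 12. No state change.
Op 6: fork(P0) -> P3. 3 ppages; refcounts: pp0:4 pp1:2 pp2:2
Op 7: read(P3, v1) -> 34. No state change.
Op 8: write(P3, v1, 187). refcount(pp1)=2>1 -> COPY to pp3. 4 ppages; refcounts: pp0:4 pp1:1 pp2:2 pp3:1
Op 9: write(P2, v1, 129). refcount(pp2)=2>1 -> COPY to pp4. 5 ppages; refcounts: pp0:4 pp1:1 pp2:1 pp3:1 pp4:1

yes no yes yes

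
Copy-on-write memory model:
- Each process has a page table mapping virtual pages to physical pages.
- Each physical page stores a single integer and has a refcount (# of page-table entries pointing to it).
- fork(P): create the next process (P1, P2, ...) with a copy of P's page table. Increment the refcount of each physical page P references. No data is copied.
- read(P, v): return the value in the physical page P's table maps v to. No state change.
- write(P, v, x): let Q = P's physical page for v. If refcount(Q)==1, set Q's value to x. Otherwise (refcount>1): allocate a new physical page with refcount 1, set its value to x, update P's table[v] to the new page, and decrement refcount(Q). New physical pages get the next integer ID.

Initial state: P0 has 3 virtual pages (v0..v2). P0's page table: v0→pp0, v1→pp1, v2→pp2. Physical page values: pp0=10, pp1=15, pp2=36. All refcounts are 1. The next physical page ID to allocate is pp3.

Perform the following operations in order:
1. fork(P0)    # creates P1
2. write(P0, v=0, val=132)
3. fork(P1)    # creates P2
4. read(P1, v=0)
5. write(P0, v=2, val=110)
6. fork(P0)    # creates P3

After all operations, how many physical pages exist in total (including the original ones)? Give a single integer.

Answer: 5

Derivation:
Op 1: fork(P0) -> P1. 3 ppages; refcounts: pp0:2 pp1:2 pp2:2
Op 2: write(P0, v0, 132). refcount(pp0)=2>1 -> COPY to pp3. 4 ppages; refcounts: pp0:1 pp1:2 pp2:2 pp3:1
Op 3: fork(P1) -> P2. 4 ppages; refcounts: pp0:2 pp1:3 pp2:3 pp3:1
Op 4: read(P1, v0) -> 10. No state change.
Op 5: write(P0, v2, 110). refcount(pp2)=3>1 -> COPY to pp4. 5 ppages; refcounts: pp0:2 pp1:3 pp2:2 pp3:1 pp4:1
Op 6: fork(P0) -> P3. 5 ppages; refcounts: pp0:2 pp1:4 pp2:2 pp3:2 pp4:2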